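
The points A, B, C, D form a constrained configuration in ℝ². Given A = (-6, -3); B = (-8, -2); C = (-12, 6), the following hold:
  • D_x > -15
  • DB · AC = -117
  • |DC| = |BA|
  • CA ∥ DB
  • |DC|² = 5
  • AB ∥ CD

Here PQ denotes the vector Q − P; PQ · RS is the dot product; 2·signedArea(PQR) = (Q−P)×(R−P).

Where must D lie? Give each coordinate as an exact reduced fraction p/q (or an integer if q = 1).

1. D_x = -14  [CA ∥ DB ∩ AB ∥ CD]
2. D_y = 7  [CA ∥ DB ∩ AB ∥ CD]
   → D = (-14, 7)

D = (-14, 7)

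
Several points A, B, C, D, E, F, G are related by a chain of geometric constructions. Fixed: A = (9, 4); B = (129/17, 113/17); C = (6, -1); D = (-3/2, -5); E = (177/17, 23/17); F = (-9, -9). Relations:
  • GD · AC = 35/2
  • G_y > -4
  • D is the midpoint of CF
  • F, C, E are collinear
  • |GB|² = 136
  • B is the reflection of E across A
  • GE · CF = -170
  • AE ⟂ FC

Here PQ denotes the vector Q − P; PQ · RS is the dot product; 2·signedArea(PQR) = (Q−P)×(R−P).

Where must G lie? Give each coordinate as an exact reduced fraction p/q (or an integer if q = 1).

1. G_x = 27/17  [GD · AC = 35/2 ∩ GE · CF = -170]
2. G_y = -57/17  [GD · AC = 35/2 ∩ GE · CF = -170]
   → G = (27/17, -57/17)

G = (27/17, -57/17)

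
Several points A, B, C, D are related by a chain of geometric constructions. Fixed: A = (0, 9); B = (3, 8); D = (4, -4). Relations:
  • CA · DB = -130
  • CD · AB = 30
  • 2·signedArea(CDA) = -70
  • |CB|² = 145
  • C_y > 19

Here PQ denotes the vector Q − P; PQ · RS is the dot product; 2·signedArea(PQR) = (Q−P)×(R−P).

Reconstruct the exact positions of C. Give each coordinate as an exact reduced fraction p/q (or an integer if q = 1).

1. C_x = 2  [2·signedArea(CDA) = -70 ∩ CA · DB = -130]
2. C_y = 20  [2·signedArea(CDA) = -70 ∩ CA · DB = -130]
   → C = (2, 20)

C = (2, 20)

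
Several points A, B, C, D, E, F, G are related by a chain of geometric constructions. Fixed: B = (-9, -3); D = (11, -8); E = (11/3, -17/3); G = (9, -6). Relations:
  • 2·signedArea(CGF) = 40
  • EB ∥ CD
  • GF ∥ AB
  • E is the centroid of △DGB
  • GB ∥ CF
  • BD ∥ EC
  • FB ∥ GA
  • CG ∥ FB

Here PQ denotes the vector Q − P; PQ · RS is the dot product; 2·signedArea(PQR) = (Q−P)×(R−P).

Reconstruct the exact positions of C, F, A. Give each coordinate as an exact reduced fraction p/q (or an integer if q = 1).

1. C_x = 71/3  [EB ∥ CD ∩ BD ∥ EC]
2. C_y = -32/3  [EB ∥ CD ∩ BD ∥ EC]
   → C = (71/3, -32/3)
3. F_x = 17/3  [CG ∥ FB ∩ GB ∥ CF]
4. F_y = -23/3  [CG ∥ FB ∩ GB ∥ CF]
   → F = (17/3, -23/3)
5. A_x = -17/3  [GF ∥ AB ∩ FB ∥ GA]
6. A_y = -4/3  [GF ∥ AB ∩ FB ∥ GA]
   → A = (-17/3, -4/3)

A = (-17/3, -4/3)
C = (71/3, -32/3)
F = (17/3, -23/3)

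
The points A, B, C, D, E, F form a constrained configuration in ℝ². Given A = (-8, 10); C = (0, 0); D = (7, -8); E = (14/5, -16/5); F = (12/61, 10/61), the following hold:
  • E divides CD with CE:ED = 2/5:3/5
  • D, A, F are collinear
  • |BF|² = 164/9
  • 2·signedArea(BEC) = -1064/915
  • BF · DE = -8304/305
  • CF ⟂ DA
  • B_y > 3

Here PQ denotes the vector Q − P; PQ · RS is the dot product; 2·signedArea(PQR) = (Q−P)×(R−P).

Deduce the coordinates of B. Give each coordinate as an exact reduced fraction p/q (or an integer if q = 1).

B = (-476/183, 620/183)

1. B_x = -476/183  [2·signedArea(BEC) = -1064/915 ∩ BF · DE = -8304/305]
2. B_y = 620/183  [2·signedArea(BEC) = -1064/915 ∩ BF · DE = -8304/305]
   → B = (-476/183, 620/183)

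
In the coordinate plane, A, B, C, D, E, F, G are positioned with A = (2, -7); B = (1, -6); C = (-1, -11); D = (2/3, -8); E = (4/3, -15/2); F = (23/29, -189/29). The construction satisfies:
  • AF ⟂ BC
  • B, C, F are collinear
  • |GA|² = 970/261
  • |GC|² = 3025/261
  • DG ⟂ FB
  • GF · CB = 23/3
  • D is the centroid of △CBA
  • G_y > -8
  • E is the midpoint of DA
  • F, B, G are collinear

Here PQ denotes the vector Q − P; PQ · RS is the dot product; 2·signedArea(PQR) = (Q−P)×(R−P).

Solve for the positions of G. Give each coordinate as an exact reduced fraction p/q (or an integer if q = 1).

1. G_x = 23/87  [F, B, G are collinear ∩ DG ⟂ FB]
2. G_y = -682/87  [F, B, G are collinear ∩ DG ⟂ FB]
   → G = (23/87, -682/87)

G = (23/87, -682/87)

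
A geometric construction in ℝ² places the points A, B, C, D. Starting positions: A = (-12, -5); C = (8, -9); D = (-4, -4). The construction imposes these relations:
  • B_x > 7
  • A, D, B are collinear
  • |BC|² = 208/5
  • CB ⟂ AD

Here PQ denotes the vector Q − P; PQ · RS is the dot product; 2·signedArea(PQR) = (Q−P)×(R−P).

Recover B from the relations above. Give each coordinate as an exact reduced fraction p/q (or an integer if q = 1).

1. B_x = 36/5  [A, D, B are collinear ∩ CB ⟂ AD]
2. B_y = -13/5  [A, D, B are collinear ∩ CB ⟂ AD]
   → B = (36/5, -13/5)

B = (36/5, -13/5)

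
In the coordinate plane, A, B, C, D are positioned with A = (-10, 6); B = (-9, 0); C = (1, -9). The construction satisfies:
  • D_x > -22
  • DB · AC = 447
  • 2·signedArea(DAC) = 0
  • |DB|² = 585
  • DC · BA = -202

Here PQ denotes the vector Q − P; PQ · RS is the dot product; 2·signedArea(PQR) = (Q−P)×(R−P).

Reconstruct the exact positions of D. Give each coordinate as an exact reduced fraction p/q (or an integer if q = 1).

1. D_x = -21  [2·signedArea(DAC) = 0 ∩ DC · BA = -202]
2. D_y = 21  [2·signedArea(DAC) = 0 ∩ DC · BA = -202]
   → D = (-21, 21)

D = (-21, 21)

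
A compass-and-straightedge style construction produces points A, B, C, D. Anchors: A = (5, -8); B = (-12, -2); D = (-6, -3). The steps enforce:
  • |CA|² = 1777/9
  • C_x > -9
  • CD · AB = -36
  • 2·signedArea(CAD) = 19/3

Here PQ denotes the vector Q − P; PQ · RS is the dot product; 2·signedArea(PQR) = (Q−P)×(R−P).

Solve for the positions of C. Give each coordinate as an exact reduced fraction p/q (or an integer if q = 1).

1. C_x = -8  [2·signedArea(CAD) = 19/3 ∩ CD · AB = -36]
2. C_y = -8/3  [2·signedArea(CAD) = 19/3 ∩ CD · AB = -36]
   → C = (-8, -8/3)

C = (-8, -8/3)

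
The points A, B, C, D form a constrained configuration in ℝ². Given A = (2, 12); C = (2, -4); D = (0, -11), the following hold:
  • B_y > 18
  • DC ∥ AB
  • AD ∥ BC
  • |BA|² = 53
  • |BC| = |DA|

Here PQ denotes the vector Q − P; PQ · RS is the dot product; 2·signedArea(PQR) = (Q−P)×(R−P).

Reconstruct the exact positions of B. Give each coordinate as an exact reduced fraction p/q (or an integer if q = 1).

B = (4, 19)

1. B_x = 4  [AD ∥ BC ∩ DC ∥ AB]
2. B_y = 19  [AD ∥ BC ∩ DC ∥ AB]
   → B = (4, 19)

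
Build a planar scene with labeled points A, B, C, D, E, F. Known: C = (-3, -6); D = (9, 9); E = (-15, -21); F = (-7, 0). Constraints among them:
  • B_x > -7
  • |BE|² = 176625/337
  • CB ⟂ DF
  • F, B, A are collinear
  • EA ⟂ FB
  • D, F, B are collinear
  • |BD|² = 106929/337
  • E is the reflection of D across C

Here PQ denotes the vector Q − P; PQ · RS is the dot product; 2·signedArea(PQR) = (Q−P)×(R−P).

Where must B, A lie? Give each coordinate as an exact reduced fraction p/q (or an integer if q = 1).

A = (-7431/337, -2853/337)
B = (-2199/337, 90/337)

1. B_x = -2199/337  [D, F, B are collinear ∩ CB ⟂ DF]
2. B_y = 90/337  [D, F, B are collinear ∩ CB ⟂ DF]
   → B = (-2199/337, 90/337)
3. A_x = -7431/337  [F, B, A are collinear ∩ EA ⟂ FB]
4. A_y = -2853/337  [F, B, A are collinear ∩ EA ⟂ FB]
   → A = (-7431/337, -2853/337)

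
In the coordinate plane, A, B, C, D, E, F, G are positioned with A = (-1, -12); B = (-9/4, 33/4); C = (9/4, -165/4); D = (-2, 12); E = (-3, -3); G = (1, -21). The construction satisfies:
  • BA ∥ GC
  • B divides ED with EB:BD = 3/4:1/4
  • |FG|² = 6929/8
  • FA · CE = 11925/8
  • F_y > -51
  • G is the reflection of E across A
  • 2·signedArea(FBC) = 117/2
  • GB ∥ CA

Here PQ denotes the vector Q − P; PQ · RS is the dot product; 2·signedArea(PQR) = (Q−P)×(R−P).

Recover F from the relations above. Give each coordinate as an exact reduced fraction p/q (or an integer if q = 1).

F = (17/4, -201/4)

1. F_x = 17/4  [FA · CE = 11925/8 ∩ 2·signedArea(FBC) = 117/2]
2. F_y = -201/4  [FA · CE = 11925/8 ∩ 2·signedArea(FBC) = 117/2]
   → F = (17/4, -201/4)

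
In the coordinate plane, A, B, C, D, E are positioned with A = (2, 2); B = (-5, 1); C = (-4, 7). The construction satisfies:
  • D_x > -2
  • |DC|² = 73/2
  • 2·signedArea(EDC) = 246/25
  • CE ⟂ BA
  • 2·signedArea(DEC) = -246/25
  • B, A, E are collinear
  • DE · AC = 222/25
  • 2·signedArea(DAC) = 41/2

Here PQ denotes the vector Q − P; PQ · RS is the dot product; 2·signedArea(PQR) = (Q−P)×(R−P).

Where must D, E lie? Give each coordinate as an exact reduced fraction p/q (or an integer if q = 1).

D = (-3/2, 3/2)
E = (-159/50, 63/50)

1. D_x = -3/2  [line -5·x + -6·y + 3/2 = 0 ∩ |DC|² = 73/2]
2. D_y = 3/2  [line -5·x + -6·y + 3/2 = 0 ∩ |DC|² = 73/2]
   → D = (-3/2, 3/2)
3. E_x = -159/50  [2·signedArea(DEC) = -246/25 ∩ B, A, E are collinear]
4. E_y = 63/50  [2·signedArea(DEC) = -246/25 ∩ B, A, E are collinear]
   → E = (-159/50, 63/50)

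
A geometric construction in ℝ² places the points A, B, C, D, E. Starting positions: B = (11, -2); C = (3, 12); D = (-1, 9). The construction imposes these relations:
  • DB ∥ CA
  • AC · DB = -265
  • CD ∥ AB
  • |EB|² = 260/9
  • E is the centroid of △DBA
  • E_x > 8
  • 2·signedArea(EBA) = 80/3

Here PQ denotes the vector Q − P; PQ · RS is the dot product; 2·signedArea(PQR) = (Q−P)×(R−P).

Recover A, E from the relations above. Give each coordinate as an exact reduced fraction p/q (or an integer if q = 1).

1. A_x = 15  [CD ∥ AB ∩ DB ∥ CA]
2. A_y = 1  [CD ∥ AB ∩ DB ∥ CA]
   → A = (15, 1)
3. E_x = 25/3  [E is the centroid of △DBA]
4. E_y = 8/3  [E is the centroid of △DBA]
   → E = (25/3, 8/3)

A = (15, 1)
E = (25/3, 8/3)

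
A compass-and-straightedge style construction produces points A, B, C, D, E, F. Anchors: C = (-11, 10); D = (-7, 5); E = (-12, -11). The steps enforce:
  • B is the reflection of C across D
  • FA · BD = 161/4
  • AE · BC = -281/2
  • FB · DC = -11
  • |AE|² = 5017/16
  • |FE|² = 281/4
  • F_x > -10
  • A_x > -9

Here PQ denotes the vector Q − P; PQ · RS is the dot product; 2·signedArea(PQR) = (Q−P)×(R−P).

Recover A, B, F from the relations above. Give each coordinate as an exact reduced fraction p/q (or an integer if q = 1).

1. B_x = -3  [B is the reflection of C across D]
2. B_y = 0  [B is the reflection of C across D]
   → B = (-3, 0)
3. F_x = -19/2  [line 4·x + -5·y + 23 = 0 ∩ |FE|² = 281/4]
4. F_y = -3  [line 4·x + -5·y + 23 = 0 ∩ |FE|² = 281/4]
   → F = (-19/2, -3)
5. A_x = -8  [line 8·x + -10·y + 253/2 = 0 ∩ |AE|² = 5017/16]
6. A_y = 25/4  [line 8·x + -10·y + 253/2 = 0 ∩ |AE|² = 5017/16]
   → A = (-8, 25/4)

A = (-8, 25/4)
B = (-3, 0)
F = (-19/2, -3)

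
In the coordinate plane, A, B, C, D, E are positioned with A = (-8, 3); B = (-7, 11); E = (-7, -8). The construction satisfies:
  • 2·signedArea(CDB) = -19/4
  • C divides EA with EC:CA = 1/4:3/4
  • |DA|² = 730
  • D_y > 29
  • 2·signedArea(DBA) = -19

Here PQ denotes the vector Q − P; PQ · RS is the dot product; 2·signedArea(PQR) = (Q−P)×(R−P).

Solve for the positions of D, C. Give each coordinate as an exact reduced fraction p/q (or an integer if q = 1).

C = (-29/4, -21/4)
D = (-7, 30)

1. D_x = -7  [line 8·x + -1·y + 86 = 0 ∩ |DA|² = 730]
2. D_y = 30  [line 8·x + -1·y + 86 = 0 ∩ |DA|² = 730]
   → D = (-7, 30)
3. C_x = -29/4  [C divides EA with EC:CA = 1/4:3/4]
4. C_y = -21/4  [C divides EA with EC:CA = 1/4:3/4]
   → C = (-29/4, -21/4)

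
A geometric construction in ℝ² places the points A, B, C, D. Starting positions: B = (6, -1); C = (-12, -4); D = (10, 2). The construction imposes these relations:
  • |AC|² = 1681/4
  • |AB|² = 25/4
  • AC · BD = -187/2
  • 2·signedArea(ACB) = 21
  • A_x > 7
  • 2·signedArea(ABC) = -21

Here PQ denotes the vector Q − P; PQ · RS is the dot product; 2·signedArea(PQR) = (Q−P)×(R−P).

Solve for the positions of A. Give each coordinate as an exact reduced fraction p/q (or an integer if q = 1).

A = (8, 1/2)

1. A_x = 8  [AC · BD = -187/2 ∩ 2·signedArea(ACB) = 21]
2. A_y = 1/2  [AC · BD = -187/2 ∩ 2·signedArea(ACB) = 21]
   → A = (8, 1/2)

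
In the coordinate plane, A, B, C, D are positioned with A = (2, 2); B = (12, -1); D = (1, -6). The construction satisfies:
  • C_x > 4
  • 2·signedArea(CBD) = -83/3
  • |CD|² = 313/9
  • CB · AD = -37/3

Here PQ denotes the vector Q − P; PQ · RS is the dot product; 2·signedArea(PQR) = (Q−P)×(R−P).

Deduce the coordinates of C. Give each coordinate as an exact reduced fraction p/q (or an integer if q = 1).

C = (5, -5/3)

1. C_x = 5  [CB · AD = -37/3 ∩ 2·signedArea(CBD) = -83/3]
2. C_y = -5/3  [CB · AD = -37/3 ∩ 2·signedArea(CBD) = -83/3]
   → C = (5, -5/3)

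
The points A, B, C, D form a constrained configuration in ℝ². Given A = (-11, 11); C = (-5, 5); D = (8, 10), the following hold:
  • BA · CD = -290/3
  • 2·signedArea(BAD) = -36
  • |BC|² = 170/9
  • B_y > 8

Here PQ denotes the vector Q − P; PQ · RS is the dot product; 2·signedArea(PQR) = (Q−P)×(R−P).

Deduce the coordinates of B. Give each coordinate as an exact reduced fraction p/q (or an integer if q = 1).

1. B_x = -8/3  [2·signedArea(BAD) = -36 ∩ BA · CD = -290/3]
2. B_y = 26/3  [2·signedArea(BAD) = -36 ∩ BA · CD = -290/3]
   → B = (-8/3, 26/3)

B = (-8/3, 26/3)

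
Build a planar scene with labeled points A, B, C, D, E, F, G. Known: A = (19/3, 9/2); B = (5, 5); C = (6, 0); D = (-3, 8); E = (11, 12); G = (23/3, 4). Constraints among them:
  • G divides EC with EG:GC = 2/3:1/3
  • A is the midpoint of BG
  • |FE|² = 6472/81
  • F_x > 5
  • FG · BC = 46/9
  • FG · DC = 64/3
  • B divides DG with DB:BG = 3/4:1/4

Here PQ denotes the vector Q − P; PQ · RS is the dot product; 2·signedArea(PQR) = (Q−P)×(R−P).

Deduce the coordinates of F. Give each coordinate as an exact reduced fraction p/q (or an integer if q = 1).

1. F_x = 53/9  [FG · BC = 46/9 ∩ FG · DC = 64/3]
2. F_y = 14/3  [FG · BC = 46/9 ∩ FG · DC = 64/3]
   → F = (53/9, 14/3)

F = (53/9, 14/3)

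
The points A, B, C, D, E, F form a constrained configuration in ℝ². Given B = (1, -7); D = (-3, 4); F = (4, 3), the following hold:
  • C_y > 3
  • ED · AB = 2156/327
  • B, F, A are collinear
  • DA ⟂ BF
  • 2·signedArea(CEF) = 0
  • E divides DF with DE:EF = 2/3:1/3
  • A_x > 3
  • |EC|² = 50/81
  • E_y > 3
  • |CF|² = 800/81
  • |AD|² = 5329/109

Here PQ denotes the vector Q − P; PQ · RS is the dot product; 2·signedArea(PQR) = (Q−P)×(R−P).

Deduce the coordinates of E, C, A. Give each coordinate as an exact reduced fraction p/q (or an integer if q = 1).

1. E_x = 5/3  [E divides DF with DE:EF = 2/3:1/3]
2. E_y = 10/3  [E divides DF with DE:EF = 2/3:1/3]
   → E = (5/3, 10/3)
3. C_x = 8/9  [line 1/3·x + 7/3·y + -25/3 = 0 ∩ |CF|² = 800/81]
4. C_y = 31/9  [line 1/3·x + 7/3·y + -25/3 = 0 ∩ |CF|² = 800/81]
   → C = (8/9, 31/9)
5. A_x = 403/109  [B, F, A are collinear ∩ DA ⟂ BF]
6. A_y = 217/109  [B, F, A are collinear ∩ DA ⟂ BF]
   → A = (403/109, 217/109)

A = (403/109, 217/109)
C = (8/9, 31/9)
E = (5/3, 10/3)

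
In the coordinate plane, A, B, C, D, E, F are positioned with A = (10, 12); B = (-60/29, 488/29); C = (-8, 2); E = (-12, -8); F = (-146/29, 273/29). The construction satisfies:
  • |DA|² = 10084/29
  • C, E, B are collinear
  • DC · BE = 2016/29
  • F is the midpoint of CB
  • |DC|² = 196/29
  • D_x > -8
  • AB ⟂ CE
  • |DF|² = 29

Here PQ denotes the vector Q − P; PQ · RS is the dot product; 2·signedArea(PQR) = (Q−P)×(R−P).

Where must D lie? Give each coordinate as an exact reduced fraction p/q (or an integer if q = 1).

D = (-204/29, 128/29)

1. D_x = -204/29  [line 288/29·x + 720/29·y + -1152/29 = 0 ∩ |DF|² = 29]
2. D_y = 128/29  [line 288/29·x + 720/29·y + -1152/29 = 0 ∩ |DF|² = 29]
   → D = (-204/29, 128/29)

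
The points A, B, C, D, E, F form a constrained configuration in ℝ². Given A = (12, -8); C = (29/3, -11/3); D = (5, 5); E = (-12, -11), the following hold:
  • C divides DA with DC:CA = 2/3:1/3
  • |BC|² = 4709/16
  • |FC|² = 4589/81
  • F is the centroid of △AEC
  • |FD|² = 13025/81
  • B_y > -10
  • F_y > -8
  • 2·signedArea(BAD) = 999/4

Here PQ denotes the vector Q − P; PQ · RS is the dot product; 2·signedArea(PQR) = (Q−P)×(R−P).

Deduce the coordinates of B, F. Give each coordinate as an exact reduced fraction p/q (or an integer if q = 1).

1. B_x = -79/12  [line -13·x + -7·y + -599/4 = 0 ∩ |BC|² = 4709/16]
2. B_y = -55/6  [line -13·x + -7·y + -599/4 = 0 ∩ |BC|² = 4709/16]
   → B = (-79/12, -55/6)
3. F_x = 29/9  [F is the centroid of △AEC]
4. F_y = -68/9  [F is the centroid of △AEC]
   → F = (29/9, -68/9)

B = (-79/12, -55/6)
F = (29/9, -68/9)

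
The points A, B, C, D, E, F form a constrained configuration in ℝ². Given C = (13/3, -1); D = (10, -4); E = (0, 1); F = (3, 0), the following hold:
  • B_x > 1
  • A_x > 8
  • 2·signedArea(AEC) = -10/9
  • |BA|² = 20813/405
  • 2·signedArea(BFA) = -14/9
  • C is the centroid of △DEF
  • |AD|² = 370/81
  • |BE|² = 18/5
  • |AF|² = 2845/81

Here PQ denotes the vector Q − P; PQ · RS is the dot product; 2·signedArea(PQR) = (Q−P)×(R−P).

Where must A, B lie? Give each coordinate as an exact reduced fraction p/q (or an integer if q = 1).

1. A_x = 73/9  [line 2·x + 13/3·y + -29/9 = 0 ∩ |AF|² = 2845/81]
2. A_y = -3  [line 2·x + 13/3·y + -29/9 = 0 ∩ |AF|² = 2845/81]
   → A = (73/9, -3)
3. B_x = 9/5  [line 3·x + 46/9·y + -67/9 = 0 ∩ |BE|² = 18/5]
4. B_y = 2/5  [line 3·x + 46/9·y + -67/9 = 0 ∩ |BE|² = 18/5]
   → B = (9/5, 2/5)

A = (73/9, -3)
B = (9/5, 2/5)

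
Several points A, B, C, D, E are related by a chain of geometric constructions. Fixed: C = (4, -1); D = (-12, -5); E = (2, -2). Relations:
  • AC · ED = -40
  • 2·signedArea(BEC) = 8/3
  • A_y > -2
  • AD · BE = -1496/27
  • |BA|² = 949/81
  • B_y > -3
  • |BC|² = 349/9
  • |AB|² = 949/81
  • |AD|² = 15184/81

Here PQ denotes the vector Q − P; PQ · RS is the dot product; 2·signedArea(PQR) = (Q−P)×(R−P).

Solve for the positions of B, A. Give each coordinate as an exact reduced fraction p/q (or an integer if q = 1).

1. A_x = 4/3  [line 14·x + 3·y + -13 = 0 ∩ |AD|² = 15184/81]
2. A_y = -17/9  [line 14·x + 3·y + -13 = 0 ∩ |AD|² = 15184/81]
   → A = (4/3, -17/9)
3. B_x = -2  [2·signedArea(BEC) = 8/3 ∩ AD · BE = -1496/27]
4. B_y = -8/3  [2·signedArea(BEC) = 8/3 ∩ AD · BE = -1496/27]
   → B = (-2, -8/3)

A = (4/3, -17/9)
B = (-2, -8/3)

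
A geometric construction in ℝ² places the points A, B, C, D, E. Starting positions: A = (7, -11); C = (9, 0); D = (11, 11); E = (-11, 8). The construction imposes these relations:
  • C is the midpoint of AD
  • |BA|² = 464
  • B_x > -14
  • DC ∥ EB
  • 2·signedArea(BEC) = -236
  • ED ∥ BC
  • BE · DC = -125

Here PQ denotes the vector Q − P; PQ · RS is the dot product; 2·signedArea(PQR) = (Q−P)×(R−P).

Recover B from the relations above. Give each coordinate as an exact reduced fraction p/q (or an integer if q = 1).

1. B_x = -13  [ED ∥ BC ∩ DC ∥ EB]
2. B_y = -3  [ED ∥ BC ∩ DC ∥ EB]
   → B = (-13, -3)

B = (-13, -3)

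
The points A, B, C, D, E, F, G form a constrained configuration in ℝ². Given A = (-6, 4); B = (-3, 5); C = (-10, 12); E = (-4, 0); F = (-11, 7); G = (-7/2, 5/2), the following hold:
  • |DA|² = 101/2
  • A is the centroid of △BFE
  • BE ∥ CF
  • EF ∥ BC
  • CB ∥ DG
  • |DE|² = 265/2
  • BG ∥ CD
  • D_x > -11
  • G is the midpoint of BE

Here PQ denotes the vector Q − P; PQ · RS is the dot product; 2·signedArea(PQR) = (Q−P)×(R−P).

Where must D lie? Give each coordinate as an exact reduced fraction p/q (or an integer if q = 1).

D = (-21/2, 19/2)

1. D_x = -21/2  [CB ∥ DG ∩ BG ∥ CD]
2. D_y = 19/2  [CB ∥ DG ∩ BG ∥ CD]
   → D = (-21/2, 19/2)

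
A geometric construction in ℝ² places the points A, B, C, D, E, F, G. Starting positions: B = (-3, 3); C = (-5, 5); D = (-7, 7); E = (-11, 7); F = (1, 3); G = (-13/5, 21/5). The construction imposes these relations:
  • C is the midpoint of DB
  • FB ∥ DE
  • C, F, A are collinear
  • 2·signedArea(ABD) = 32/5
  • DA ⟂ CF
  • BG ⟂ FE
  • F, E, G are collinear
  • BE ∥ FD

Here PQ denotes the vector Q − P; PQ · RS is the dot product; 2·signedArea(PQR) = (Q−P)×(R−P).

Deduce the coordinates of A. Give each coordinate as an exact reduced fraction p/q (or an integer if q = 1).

1. A_x = -37/5  [C, F, A are collinear ∩ DA ⟂ CF]
2. A_y = 29/5  [C, F, A are collinear ∩ DA ⟂ CF]
   → A = (-37/5, 29/5)

A = (-37/5, 29/5)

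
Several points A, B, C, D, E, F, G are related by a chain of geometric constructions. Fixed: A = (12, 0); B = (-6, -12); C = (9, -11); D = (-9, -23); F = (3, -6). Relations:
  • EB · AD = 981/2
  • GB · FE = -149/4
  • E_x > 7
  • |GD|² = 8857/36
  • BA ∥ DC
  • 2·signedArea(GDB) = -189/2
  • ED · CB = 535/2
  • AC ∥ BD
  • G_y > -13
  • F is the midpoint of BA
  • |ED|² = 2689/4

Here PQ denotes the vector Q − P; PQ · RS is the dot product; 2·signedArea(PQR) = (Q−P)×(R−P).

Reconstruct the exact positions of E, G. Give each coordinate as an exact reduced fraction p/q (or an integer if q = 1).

1. E_x = 15/2  [EB · AD = 981/2 ∩ ED · CB = 535/2]
2. E_y = -3  [EB · AD = 981/2 ∩ ED · CB = 535/2]
   → E = (15/2, -3)
3. G_x = 5/2  [2·signedArea(GDB) = -189/2 ∩ GB · FE = -149/4]
4. G_y = -37/3  [2·signedArea(GDB) = -189/2 ∩ GB · FE = -149/4]
   → G = (5/2, -37/3)

E = (15/2, -3)
G = (5/2, -37/3)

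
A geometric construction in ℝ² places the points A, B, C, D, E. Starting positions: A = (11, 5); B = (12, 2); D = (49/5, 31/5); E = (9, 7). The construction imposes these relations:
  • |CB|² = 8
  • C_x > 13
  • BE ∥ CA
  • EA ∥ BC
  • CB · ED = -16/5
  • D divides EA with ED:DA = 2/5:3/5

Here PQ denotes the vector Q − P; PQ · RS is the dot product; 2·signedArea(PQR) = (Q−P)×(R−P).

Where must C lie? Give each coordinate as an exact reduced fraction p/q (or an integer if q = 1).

1. C_x = 14  [BE ∥ CA ∩ EA ∥ BC]
2. C_y = 0  [BE ∥ CA ∩ EA ∥ BC]
   → C = (14, 0)

C = (14, 0)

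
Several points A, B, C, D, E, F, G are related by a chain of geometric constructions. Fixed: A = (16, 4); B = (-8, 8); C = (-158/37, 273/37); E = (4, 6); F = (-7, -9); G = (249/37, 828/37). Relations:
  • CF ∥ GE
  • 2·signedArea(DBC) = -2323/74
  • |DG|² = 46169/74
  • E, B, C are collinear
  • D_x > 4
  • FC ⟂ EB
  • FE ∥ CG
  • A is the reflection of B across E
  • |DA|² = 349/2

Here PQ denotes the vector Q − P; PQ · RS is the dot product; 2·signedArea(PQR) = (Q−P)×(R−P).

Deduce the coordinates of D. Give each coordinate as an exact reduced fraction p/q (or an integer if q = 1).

D = (9/2, -5/2)

1. D_x = 9/2  [line 23/37·x + 138/37·y + 483/74 = 0 ∩ |DG|² = 46169/74]
2. D_y = -5/2  [line 23/37·x + 138/37·y + 483/74 = 0 ∩ |DG|² = 46169/74]
   → D = (9/2, -5/2)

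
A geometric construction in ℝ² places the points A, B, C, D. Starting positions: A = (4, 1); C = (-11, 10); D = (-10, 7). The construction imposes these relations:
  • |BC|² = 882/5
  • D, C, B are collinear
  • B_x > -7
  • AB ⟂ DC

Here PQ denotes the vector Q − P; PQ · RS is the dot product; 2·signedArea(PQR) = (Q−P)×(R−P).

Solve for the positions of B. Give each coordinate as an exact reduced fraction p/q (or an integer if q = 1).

1. B_x = -34/5  [D, C, B are collinear ∩ AB ⟂ DC]
2. B_y = -13/5  [D, C, B are collinear ∩ AB ⟂ DC]
   → B = (-34/5, -13/5)

B = (-34/5, -13/5)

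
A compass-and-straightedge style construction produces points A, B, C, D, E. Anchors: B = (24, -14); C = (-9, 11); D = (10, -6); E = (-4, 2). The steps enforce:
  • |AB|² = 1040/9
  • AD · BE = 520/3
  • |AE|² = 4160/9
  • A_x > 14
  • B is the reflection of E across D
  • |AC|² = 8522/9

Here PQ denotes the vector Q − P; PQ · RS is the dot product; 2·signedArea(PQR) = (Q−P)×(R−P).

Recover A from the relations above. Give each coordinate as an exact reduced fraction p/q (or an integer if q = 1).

A = (44/3, -26/3)

1. A_x = 44/3  [line 28·x + -16·y + -1648/3 = 0 ∩ |AE|² = 4160/9]
2. A_y = -26/3  [line 28·x + -16·y + -1648/3 = 0 ∩ |AE|² = 4160/9]
   → A = (44/3, -26/3)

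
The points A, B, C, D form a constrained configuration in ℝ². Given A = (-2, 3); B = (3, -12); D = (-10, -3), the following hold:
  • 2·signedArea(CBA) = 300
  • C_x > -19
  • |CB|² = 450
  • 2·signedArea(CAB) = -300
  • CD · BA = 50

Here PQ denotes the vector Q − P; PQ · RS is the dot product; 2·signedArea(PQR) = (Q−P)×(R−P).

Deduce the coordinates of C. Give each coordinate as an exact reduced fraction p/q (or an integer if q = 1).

C = (-18, -9)

1. C_x = -18  [CD · BA = 50 ∩ 2·signedArea(CBA) = 300]
2. C_y = -9  [CD · BA = 50 ∩ 2·signedArea(CBA) = 300]
   → C = (-18, -9)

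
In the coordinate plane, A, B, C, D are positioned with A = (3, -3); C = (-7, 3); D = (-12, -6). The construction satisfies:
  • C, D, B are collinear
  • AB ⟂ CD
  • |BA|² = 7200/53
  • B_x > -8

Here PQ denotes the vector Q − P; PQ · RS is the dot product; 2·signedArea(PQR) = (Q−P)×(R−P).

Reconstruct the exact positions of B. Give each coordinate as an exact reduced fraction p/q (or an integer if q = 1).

B = (-381/53, 141/53)

1. B_x = -381/53  [C, D, B are collinear ∩ AB ⟂ CD]
2. B_y = 141/53  [C, D, B are collinear ∩ AB ⟂ CD]
   → B = (-381/53, 141/53)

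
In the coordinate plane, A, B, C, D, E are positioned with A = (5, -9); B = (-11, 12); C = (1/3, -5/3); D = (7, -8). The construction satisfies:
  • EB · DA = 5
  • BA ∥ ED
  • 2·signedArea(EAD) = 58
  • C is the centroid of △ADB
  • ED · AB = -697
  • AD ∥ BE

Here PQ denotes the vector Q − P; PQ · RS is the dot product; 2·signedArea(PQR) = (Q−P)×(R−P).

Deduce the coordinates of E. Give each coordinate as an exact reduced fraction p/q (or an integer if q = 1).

E = (-9, 13)

1. E_x = -9  [BA ∥ ED ∩ AD ∥ BE]
2. E_y = 13  [BA ∥ ED ∩ AD ∥ BE]
   → E = (-9, 13)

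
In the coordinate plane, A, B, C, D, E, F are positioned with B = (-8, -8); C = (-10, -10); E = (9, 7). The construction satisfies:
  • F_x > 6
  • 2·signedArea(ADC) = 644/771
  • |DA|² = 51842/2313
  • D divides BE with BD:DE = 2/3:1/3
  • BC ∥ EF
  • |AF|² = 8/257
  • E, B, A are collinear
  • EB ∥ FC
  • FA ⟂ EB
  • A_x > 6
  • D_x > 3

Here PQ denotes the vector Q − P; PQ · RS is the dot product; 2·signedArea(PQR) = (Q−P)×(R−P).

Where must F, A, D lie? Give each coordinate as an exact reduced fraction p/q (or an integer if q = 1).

1. F_x = 7  [EB ∥ FC ∩ BC ∥ EF]
2. F_y = 5  [EB ∥ FC ∩ BC ∥ EF]
   → F = (7, 5)
3. A_x = 1769/257  [E, B, A are collinear ∩ FA ⟂ EB]
4. A_y = 1319/257  [E, B, A are collinear ∩ FA ⟂ EB]
   → A = (1769/257, 1319/257)
5. D_x = 10/3  [D divides BE with BD:DE = 2/3:1/3]
6. D_y = 2  [D divides BE with BD:DE = 2/3:1/3]
   → D = (10/3, 2)

A = (1769/257, 1319/257)
D = (10/3, 2)
F = (7, 5)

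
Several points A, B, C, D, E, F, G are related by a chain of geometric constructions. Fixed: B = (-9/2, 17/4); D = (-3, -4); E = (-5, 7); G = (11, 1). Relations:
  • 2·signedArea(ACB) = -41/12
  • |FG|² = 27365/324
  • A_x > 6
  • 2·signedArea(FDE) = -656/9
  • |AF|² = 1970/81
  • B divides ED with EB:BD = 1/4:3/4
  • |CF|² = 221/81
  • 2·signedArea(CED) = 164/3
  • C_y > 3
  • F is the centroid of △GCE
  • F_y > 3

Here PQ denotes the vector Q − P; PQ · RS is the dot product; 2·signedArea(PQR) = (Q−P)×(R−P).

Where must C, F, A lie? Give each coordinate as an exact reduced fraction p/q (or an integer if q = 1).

1. F_x = 20/9  [line -11·x + -2·y + 287/9 = 0 ∩ |FG|² = 27365/324]
2. F_y = 67/18  [line -11·x + -2·y + 287/9 = 0 ∩ |FG|² = 27365/324]
   → F = (20/9, 67/18)
3. C_x = 2/3  [2·signedArea(CED) = 164/3 ∩ F is the centroid of △GCE]
4. C_y = 19/6  [2·signedArea(CED) = 164/3 ∩ F is the centroid of △GCE]
   → C = (2/3, 19/6)
5. A_x = 7  [line -13/12·x + -31/6·y + 41/2 = 0 ∩ |AF|² = 1970/81]
6. A_y = 5/2  [line -13/12·x + -31/6·y + 41/2 = 0 ∩ |AF|² = 1970/81]
   → A = (7, 5/2)

A = (7, 5/2)
C = (2/3, 19/6)
F = (20/9, 67/18)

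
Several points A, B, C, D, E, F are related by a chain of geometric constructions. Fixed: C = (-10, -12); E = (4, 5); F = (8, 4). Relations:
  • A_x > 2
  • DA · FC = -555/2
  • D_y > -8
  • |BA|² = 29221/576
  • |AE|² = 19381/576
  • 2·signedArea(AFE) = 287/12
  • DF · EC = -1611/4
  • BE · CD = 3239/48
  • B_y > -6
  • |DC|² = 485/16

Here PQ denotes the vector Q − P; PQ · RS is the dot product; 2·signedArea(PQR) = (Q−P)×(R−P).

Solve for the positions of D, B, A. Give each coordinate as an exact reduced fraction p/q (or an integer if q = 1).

1. D_x = -13/2  [line 14·x + 17·y + 891/4 = 0 ∩ |DC|² = 485/16]
2. D_y = -31/4  [line 14·x + 17·y + 891/4 = 0 ∩ |DC|² = 485/16]
   → D = (-13/2, -31/4)
3. A_x = 31/12  [DA · FC = -555/2 ∩ 2·signedArea(AFE) = 287/12]
4. A_y = -5/8  [DA · FC = -555/2 ∩ 2·signedArea(AFE) = 287/12]
   → A = (31/12, -5/8)
5. B_x = -17/6  [line -7/2·x + -17/4·y + -1547/48 = 0 ∩ |BA|² = 29221/576]
6. B_y = -21/4  [line -7/2·x + -17/4·y + -1547/48 = 0 ∩ |BA|² = 29221/576]
   → B = (-17/6, -21/4)

A = (31/12, -5/8)
B = (-17/6, -21/4)
D = (-13/2, -31/4)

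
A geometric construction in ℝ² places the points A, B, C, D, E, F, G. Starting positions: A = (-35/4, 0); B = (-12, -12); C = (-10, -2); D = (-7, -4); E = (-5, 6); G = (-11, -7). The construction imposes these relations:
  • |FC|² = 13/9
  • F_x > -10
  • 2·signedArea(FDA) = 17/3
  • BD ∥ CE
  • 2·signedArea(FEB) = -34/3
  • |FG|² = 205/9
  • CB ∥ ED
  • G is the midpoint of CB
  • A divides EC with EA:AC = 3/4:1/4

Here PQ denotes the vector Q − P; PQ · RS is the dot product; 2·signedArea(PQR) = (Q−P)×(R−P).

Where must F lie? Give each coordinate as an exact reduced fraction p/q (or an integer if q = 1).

1. F_x = -9  [2·signedArea(FEB) = -34/3 ∩ 2·signedArea(FDA) = 17/3]
2. F_y = -8/3  [2·signedArea(FEB) = -34/3 ∩ 2·signedArea(FDA) = 17/3]
   → F = (-9, -8/3)

F = (-9, -8/3)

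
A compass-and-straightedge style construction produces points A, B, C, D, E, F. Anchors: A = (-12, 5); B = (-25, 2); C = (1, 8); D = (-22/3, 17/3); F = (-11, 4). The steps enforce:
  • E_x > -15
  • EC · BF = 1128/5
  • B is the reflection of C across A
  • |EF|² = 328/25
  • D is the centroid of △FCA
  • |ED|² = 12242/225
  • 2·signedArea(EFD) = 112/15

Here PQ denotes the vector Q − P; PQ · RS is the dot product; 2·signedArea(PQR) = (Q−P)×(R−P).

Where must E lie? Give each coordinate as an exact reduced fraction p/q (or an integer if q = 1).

1. E_x = -73/5  [2·signedArea(EFD) = 112/15 ∩ EC · BF = 1128/5]
2. E_y = 22/5  [2·signedArea(EFD) = 112/15 ∩ EC · BF = 1128/5]
   → E = (-73/5, 22/5)

E = (-73/5, 22/5)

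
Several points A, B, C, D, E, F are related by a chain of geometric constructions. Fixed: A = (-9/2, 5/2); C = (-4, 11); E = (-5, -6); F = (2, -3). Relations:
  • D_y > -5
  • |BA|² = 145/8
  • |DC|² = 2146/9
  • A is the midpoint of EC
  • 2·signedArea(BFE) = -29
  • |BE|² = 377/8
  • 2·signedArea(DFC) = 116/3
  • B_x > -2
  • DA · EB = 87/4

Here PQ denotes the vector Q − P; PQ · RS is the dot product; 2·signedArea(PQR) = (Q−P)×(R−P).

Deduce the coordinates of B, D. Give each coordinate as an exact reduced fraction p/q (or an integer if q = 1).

1. B_x = -5/4  [line 3·x + -7·y + 2 = 0 ∩ |BE|² = 377/8]
2. B_y = -1/4  [line 3·x + -7·y + 2 = 0 ∩ |BE|² = 377/8]
   → B = (-5/4, -1/4)
3. D_x = -1/3  [2·signedArea(DFC) = 116/3 ∩ DA · EB = 87/4]
4. D_y = -4  [2·signedArea(DFC) = 116/3 ∩ DA · EB = 87/4]
   → D = (-1/3, -4)

B = (-5/4, -1/4)
D = (-1/3, -4)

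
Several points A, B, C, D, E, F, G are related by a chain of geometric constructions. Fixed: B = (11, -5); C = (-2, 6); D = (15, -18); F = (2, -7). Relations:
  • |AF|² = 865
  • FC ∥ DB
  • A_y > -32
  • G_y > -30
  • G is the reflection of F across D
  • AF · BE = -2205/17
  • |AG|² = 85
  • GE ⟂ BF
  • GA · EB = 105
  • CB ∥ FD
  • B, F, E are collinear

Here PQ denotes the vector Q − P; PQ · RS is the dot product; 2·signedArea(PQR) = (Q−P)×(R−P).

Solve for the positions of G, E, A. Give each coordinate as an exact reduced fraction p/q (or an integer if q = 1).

1. G_x = 28  [G is the reflection of F across D]
2. G_y = -29  [G is the reflection of F across D]
   → G = (28, -29)
3. E_x = 376/17  [B, F, E are collinear ∩ GE ⟂ BF]
4. E_y = -43/17  [B, F, E are collinear ∩ GE ⟂ BF]
   → E = (376/17, -43/17)
5. A_x = 19  [line -189/17·x + -42/17·y + 2289/17 = 0 ∩ |AG|² = 85]
6. A_y = -31  [line -189/17·x + -42/17·y + 2289/17 = 0 ∩ |AG|² = 85]
   → A = (19, -31)

A = (19, -31)
E = (376/17, -43/17)
G = (28, -29)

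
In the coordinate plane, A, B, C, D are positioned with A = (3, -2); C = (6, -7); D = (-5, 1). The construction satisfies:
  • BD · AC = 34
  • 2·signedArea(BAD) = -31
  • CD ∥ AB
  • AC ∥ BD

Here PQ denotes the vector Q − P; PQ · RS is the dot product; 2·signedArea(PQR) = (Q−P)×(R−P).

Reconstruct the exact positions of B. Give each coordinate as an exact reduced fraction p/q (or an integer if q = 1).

1. B_x = -8  [AC ∥ BD ∩ CD ∥ AB]
2. B_y = 6  [AC ∥ BD ∩ CD ∥ AB]
   → B = (-8, 6)

B = (-8, 6)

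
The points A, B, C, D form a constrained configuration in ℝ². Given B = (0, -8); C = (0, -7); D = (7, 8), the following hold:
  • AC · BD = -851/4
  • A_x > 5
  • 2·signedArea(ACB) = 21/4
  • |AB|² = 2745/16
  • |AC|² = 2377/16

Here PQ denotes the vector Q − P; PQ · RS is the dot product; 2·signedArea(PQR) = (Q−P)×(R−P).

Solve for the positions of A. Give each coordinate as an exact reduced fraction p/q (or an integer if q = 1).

1. A_x = 21/4  [2·signedArea(ACB) = 21/4 ∩ AC · BD = -851/4]
2. A_y = 4  [2·signedArea(ACB) = 21/4 ∩ AC · BD = -851/4]
   → A = (21/4, 4)

A = (21/4, 4)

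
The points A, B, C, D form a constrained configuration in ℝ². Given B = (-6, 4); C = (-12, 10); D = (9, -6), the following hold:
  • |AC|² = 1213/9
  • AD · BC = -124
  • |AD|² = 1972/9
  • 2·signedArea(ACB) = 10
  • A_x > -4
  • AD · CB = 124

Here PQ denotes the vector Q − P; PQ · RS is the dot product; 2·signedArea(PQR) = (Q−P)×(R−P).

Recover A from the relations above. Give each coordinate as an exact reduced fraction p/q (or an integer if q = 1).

1. A_x = -3  [AD · BC = -124 ∩ 2·signedArea(ACB) = 10]
2. A_y = 8/3  [AD · BC = -124 ∩ 2·signedArea(ACB) = 10]
   → A = (-3, 8/3)

A = (-3, 8/3)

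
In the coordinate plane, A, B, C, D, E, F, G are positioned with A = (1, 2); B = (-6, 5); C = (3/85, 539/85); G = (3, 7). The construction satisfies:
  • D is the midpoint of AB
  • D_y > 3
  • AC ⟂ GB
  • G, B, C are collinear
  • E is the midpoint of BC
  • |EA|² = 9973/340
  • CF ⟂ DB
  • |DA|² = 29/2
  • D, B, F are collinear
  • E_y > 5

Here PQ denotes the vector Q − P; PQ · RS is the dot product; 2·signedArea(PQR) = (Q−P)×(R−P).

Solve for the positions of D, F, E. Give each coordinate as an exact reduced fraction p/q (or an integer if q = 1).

1. D_x = -5/2  [D is the midpoint of AB]
2. D_y = 7/2  [D is the midpoint of AB]
   → D = (-5/2, 7/2)
3. F_x = -6837/4930  [D, B, F are collinear ∩ CF ⟂ DB]
4. F_y = 14903/4930  [D, B, F are collinear ∩ CF ⟂ DB]
   → F = (-6837/4930, 14903/4930)
5. E_x = -507/170  [E is the midpoint of BC]
6. E_y = 482/85  [E is the midpoint of BC]
   → E = (-507/170, 482/85)

D = (-5/2, 7/2)
E = (-507/170, 482/85)
F = (-6837/4930, 14903/4930)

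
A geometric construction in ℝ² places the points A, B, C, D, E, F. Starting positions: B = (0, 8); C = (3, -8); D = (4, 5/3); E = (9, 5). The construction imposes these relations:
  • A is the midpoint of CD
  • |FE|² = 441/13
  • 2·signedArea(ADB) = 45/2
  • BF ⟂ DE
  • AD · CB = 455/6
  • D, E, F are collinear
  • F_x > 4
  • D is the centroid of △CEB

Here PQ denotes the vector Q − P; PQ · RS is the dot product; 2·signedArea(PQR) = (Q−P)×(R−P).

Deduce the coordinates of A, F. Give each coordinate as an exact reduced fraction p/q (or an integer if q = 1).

A = (7/2, -19/6)
F = (54/13, 23/13)

1. A_x = 7/2  [A is the midpoint of CD]
2. A_y = -19/6  [A is the midpoint of CD]
   → A = (7/2, -19/6)
3. F_x = 54/13  [D, E, F are collinear ∩ BF ⟂ DE]
4. F_y = 23/13  [D, E, F are collinear ∩ BF ⟂ DE]
   → F = (54/13, 23/13)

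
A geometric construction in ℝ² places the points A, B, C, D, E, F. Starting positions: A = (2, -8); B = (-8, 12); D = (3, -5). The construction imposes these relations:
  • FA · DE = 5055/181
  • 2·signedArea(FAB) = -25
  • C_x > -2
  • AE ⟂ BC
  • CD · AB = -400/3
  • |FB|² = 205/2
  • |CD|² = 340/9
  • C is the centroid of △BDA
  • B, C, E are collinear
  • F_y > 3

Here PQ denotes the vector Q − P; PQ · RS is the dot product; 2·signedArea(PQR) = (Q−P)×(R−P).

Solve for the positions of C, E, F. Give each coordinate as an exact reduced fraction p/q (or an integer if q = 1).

C = (-1, -1/3)
E = (547/181, -1343/181)
F = (-5/2, 7/2)

1. C_x = -1  [C is the centroid of △BDA]
2. C_y = -1/3  [C is the centroid of △BDA]
   → C = (-1, -1/3)
3. E_x = 547/181  [B, C, E are collinear ∩ AE ⟂ BC]
4. E_y = -1343/181  [B, C, E are collinear ∩ AE ⟂ BC]
   → E = (547/181, -1343/181)
5. F_x = -5/2  [FA · DE = 5055/181 ∩ 2·signedArea(FAB) = -25]
6. F_y = 7/2  [FA · DE = 5055/181 ∩ 2·signedArea(FAB) = -25]
   → F = (-5/2, 7/2)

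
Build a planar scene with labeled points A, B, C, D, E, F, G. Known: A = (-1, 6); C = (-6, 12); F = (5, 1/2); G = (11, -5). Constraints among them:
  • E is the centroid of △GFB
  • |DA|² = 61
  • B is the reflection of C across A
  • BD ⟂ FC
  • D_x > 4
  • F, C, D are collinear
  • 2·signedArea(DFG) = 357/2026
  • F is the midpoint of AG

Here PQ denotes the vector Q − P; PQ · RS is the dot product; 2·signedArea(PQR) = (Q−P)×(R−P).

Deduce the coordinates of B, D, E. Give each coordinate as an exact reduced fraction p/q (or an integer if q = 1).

1. B_x = 4  [B is the reflection of C across A]
2. B_y = 0  [B is the reflection of C across A]
   → B = (4, 0)
3. D_x = 4834/1013  [F, C, D are collinear ∩ BD ⟂ FC]
4. D_y = 748/1013  [F, C, D are collinear ∩ BD ⟂ FC]
   → D = (4834/1013, 748/1013)
5. E_x = 20/3  [E is the centroid of △GFB]
6. E_y = -3/2  [E is the centroid of △GFB]
   → E = (20/3, -3/2)

B = (4, 0)
D = (4834/1013, 748/1013)
E = (20/3, -3/2)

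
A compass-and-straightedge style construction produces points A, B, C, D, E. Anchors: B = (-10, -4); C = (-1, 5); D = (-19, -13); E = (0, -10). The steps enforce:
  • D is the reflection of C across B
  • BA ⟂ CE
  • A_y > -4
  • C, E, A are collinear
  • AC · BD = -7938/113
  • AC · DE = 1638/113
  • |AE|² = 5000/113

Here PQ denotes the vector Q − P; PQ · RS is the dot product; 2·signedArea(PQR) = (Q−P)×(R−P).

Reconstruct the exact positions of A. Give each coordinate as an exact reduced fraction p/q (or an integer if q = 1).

A = (-50/113, -380/113)

1. A_x = -50/113  [C, E, A are collinear ∩ BA ⟂ CE]
2. A_y = -380/113  [C, E, A are collinear ∩ BA ⟂ CE]
   → A = (-50/113, -380/113)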